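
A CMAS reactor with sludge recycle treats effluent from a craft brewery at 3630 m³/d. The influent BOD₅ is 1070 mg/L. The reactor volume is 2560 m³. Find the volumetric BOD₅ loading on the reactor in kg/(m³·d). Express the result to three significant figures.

L_v ≈ 1.52 kg BOD₅/(m³·d)

Volumetric loading L_v = Q·S₀ / V = 3630 × 1070 g/m³ / 2560 m³ = 1517 g/(m³·d) = 1.517 kg BOD₅/(m³·d).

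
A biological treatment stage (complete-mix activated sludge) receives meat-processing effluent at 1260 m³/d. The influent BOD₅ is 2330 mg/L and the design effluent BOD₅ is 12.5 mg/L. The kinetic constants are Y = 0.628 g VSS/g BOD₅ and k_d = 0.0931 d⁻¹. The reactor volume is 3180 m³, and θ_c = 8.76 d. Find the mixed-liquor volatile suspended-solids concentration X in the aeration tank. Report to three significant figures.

From V·X·(1 + k_d·θ_c) = Y·Q·(S₀ − S)·θ_c: X = 0.628 × 1260 × (2330 − 12.5) × 8.76 / [3180 × (1 + 0.0931 × 8.76)] = 2782 mg/L.

X ≈ 2780 mg/L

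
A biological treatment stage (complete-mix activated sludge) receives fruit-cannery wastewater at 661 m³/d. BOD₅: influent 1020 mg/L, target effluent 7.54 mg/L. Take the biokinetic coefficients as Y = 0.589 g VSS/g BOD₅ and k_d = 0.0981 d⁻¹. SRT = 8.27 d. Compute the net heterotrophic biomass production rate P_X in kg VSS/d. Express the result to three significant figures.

P_X ≈ 218 kg VSS/d

Y_obs = Y / (1 + k_d θ_c) = 0.589 / (1 + 0.0981 × 8.27) = 0.589 / 1.811 = 0.3252.
Q·(S₀ − S) = 661 × (1020 − 7.54) × 10⁻³ = 669.2 kg/d removed.
Net biomass production P_X = Y_obs × Q·(S₀ − S) = 0.3252 × 669.2 = 217.6 kg VSS/d.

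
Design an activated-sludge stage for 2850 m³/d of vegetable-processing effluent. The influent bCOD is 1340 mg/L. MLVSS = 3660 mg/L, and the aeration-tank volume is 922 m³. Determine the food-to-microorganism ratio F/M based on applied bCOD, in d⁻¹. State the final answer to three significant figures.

F/M ≈ 1.13 d⁻¹

F/M = Q·S₀ / (V·X) = 2850 × 1340 / (922.0 × 3660) = 1.132 g bCOD·(g VSS·d)⁻¹.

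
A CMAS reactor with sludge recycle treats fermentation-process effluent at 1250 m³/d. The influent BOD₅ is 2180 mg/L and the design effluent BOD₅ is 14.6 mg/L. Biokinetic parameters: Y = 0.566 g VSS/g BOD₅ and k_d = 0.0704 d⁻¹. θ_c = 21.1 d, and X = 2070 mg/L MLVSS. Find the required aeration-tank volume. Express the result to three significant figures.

Rearranging the biomass balance for a CMAS with decay, V = Y·Q·ΔS·θ_c / [X·(1+k_d θ_c)] = 0.566 × 1250 × (2180 − 14.6) × 21.1 / [2070 × (1 + 0.0704 × 21.1)] = 3.23×10^7 / 5145 = 6283 m³.

V ≈ 6280 m³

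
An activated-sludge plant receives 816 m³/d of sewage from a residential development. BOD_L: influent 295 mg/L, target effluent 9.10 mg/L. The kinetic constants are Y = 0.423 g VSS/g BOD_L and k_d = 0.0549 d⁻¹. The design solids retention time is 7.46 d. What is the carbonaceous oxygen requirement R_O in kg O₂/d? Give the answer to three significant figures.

Y_obs = Y / (1 + k_d θ_c) = 0.423 / (1 + 0.0549 × 7.46) = 0.423 / 1.410 = 0.3001.
Mass of BOD_L removed per day: Q(S₀ − S) = 816 × 285.9 g/m³ = 233.3 kg/d.
Biomass synthesised: P_X = Y_obs × 233.3 = 70.01 kg VSS/d.
Carbonaceous O₂ demand = substrate oxidised − cell-mass equivalent = 233.3 − 1.42 × 70.01 = 133.9 kg O₂/d.

R_O ≈ 134 kg O₂/d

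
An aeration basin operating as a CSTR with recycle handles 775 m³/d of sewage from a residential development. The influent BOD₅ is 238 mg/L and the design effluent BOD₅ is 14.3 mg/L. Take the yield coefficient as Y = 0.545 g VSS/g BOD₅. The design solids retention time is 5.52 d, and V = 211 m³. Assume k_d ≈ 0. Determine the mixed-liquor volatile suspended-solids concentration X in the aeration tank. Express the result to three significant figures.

X ≈ 2470 mg/L

Without decay, X = Y Q (S₀−S) θ_c / V = 0.545 × 775 × (238 − 14.3) × 5.52 / 211 = 2472 mg/L.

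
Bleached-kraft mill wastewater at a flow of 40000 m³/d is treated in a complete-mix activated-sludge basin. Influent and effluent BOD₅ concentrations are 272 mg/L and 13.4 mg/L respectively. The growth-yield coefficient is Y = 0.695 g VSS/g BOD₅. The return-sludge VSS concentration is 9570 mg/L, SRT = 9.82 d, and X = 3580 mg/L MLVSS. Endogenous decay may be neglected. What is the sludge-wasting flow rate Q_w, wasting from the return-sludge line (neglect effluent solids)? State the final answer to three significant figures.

With k_d = 0 the design equation reduces to V = Y Q (S₀−S) θ_c / X = 0.695 × 40000 × (272 − 13.4) × 9.82 / 3580 = 19720 m³.
Wasting from the return line (neglecting effluent solids): Q_w = V·X / (θ_c·X_r) = 19720 × 3580 / (9.82 × 9570) = 751.2 m³/d.

Q_w ≈ 751 m³/d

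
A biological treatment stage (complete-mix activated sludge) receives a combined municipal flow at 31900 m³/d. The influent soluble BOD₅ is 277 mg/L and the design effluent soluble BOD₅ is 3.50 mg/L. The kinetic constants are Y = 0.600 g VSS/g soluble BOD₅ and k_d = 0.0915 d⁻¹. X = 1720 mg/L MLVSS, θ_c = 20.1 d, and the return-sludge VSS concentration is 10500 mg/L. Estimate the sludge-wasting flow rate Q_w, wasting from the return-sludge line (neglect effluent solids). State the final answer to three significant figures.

From the SRT design equation V = Y Q (S₀−S) θ_c / [X (1 + k_d θ_c)] = 0.600 × 31900 × (277 − 3.50) × 20.1 / [1720 × (1 + 0.0915 × 20.1)] = 1.05×10^8 / 4883 = 21547 m³.
θ_c = V·X/(Q_w·X_r) when wasting from the recycle, so Q_w = V·X/(θ_c·X_r) = 21547 × 1720 / (20.1 × 10500) = 175.6 m³/d.

Q_w ≈ 176 m³/d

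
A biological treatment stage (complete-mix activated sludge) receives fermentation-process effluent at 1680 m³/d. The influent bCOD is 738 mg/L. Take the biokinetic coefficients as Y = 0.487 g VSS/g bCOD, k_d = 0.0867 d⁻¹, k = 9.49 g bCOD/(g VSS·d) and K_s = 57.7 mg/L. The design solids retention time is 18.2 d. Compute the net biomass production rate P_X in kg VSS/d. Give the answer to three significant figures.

For a completely mixed reactor with recycle the Lawrence–McCarty relation gives S = K_s·(1 + k_d·θ_c) / [θ_c·(Y·k − k_d) − 1] = 57.7 × (1 + 0.0867 × 18.2) / [18.2 × (0.487 × 9.49 − 0.0867) − 1] = 148.7 / 81.54 = 1.824 mg/L.
Y_obs = Y / (1 + k_d θ_c) = 0.487 / (1 + 0.0867 × 18.2) = 0.487 / 2.578 = 0.1889.
ΔS = 738 − 1.82 = 736.2 mg/L, so the substrate removal rate is 1680 × 736.2/1000 = 1237 kg bCOD/d.
Net biomass production P_X = Y_obs × Q·(S₀ − S) = 0.1889 × 1237 = 233.6 kg VSS/d.

P_X ≈ 234 kg VSS/d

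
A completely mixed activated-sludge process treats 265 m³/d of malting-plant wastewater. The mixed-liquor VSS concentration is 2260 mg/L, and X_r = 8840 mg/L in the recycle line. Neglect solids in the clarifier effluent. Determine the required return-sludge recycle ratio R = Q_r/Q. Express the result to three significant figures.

R ≈ 0.343

Mass balance around the secondary clarifier (neglecting effluent solids): R = X / (X_r − X) = 2260 / (8840 − 2260) = 0.3435.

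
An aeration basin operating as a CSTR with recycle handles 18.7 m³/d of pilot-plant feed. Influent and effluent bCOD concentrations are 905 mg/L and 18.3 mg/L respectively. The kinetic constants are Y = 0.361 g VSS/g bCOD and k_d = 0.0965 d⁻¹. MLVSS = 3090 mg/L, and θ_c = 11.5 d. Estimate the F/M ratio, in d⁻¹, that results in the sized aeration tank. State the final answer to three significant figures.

Rearranging the biomass balance for a CMAS with decay, V = Y·Q·ΔS·θ_c / [X·(1+k_d θ_c)] = 0.361 × 18.7 × (905 − 18.3) × 11.5 / [3090 × (1 + 0.0965 × 11.5)] = 6.88×10^4 / 6519 = 10.56 m³.
F/M = applied load / biomass = Q·S₀/(V·X) = 18.7 × 905 / (10.56 × 3090) = 0.5187 d⁻¹.

F/M ≈ 0.519 d⁻¹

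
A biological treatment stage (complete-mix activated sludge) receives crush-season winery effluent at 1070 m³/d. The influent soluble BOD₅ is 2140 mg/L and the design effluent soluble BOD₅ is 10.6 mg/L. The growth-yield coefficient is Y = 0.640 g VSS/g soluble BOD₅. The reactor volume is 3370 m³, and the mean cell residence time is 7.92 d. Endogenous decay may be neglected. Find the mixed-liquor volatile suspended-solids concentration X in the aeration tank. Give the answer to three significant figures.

X ≈ 3430 mg/L

Without decay, X = Y Q (S₀−S) θ_c / V = 0.640 × 1070 × (2140 − 10.6) × 7.92 / 3370 = 3427 mg/L.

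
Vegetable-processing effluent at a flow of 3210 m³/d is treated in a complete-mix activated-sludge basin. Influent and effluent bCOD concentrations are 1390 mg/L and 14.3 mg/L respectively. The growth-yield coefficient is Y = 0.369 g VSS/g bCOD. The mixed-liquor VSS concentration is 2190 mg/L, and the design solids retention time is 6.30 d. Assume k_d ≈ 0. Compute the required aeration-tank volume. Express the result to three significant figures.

Biomass mass balance (decay neglected): V·X = Y·Q·(S₀ − S)·θ_c, so V = 0.369 × 3210 × (1390 − 14.3) × 6.30 / 2190 = 4688 m³.

V ≈ 4690 m³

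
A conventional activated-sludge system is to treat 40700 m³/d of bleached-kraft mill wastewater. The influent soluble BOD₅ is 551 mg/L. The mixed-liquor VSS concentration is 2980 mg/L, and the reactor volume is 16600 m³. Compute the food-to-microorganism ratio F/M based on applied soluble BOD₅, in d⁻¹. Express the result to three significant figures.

Food-to-microorganism ratio F/M = Q S₀ / (V X) = 40700 × 551 / (16600 × 2980) = 0.4533 d⁻¹.

F/M ≈ 0.453 d⁻¹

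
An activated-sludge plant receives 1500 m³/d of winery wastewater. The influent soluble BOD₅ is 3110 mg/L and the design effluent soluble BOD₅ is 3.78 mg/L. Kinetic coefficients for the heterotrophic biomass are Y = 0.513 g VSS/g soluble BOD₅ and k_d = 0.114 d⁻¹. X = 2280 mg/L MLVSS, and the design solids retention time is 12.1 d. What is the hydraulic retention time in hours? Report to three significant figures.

τ ≈ 85.3 h

From the SRT design equation V = Y Q (S₀−S) θ_c / [X (1 + k_d θ_c)] = 0.513 × 1500 × (3110 − 3.78) × 12.1 / [2280 × (1 + 0.114 × 12.1)] = 2.89×10^7 / 5425 = 5331 m³.
τ = V/Q = 5331/1500 = 3.554 d, or 85.30 h.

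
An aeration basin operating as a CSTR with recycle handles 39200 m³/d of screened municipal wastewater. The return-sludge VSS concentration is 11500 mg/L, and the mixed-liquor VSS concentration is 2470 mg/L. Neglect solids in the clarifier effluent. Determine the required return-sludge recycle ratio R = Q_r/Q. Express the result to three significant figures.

R = Q_r/Q = X/(X_r − X) = 2470 / (11500 − 2470) = 0.2735.

R ≈ 0.274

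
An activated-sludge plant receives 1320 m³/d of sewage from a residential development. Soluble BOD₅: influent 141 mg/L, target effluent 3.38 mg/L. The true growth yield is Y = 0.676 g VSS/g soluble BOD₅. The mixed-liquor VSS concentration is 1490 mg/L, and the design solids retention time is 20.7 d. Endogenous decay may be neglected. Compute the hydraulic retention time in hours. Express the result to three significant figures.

With k_d = 0 the design equation reduces to V = Y Q (S₀−S) θ_c / X = 0.676 × 1320 × (141 − 3.38) × 20.7 / 1490 = 1706 m³.
Hydraulic retention time τ = V/Q = 1706 / 1320 = 1.292 d = 31.02 h.

τ ≈ 31.0 h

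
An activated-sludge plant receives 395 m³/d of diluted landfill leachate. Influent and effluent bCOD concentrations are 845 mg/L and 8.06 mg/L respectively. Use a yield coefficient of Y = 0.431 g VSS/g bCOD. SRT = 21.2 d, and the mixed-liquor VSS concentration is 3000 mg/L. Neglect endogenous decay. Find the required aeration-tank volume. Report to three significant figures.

V ≈ 1010 m³

Biomass mass balance (decay neglected): V·X = Y·Q·(S₀ − S)·θ_c, so V = 0.431 × 395 × (845 − 8.06) × 21.2 / 3000 = 1007 m³.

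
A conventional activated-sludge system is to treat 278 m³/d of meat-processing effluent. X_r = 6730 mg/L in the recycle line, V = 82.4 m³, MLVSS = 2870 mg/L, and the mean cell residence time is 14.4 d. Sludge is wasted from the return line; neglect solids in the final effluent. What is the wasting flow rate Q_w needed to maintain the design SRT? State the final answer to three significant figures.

Q_w ≈ 2.44 m³/d

Q_w = (V·X)/(θ_c X_r) = 82.40 × 2870 / (14.4 × 6730) = 2.440 m³/d.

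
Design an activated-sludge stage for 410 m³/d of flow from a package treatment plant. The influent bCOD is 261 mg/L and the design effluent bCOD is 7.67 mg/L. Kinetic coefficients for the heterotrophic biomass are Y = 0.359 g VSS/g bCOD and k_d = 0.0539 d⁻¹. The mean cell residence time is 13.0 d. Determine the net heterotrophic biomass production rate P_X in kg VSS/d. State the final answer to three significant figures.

Y_obs = Y / (1 + k_d θ_c) = 0.359 / (1 + 0.0539 × 13.0) = 0.359 / 1.701 = 0.2111.
Substrate removed = Q·(S₀ − S) = 410 m³/d × (261 − 7.67) g/m³ = 1.04×10^5 g/d = 103.9 kg/d.
So the net sludge growth is P_X = 0.2111 × 103.9 = 21.92 kg VSS/d.

P_X ≈ 21.9 kg VSS/d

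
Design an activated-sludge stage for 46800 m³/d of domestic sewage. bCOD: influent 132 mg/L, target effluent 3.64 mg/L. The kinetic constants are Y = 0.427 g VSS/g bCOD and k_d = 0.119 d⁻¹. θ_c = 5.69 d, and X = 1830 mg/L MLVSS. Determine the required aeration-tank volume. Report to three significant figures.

Rearranging the biomass balance for a CMAS with decay, V = Y·Q·ΔS·θ_c / [X·(1+k_d θ_c)] = 0.427 × 46800 × (132 − 3.64) × 5.69 / [1830 × (1 + 0.119 × 5.69)] = 1.46×10^7 / 3069 = 4756 m³.

V ≈ 4760 m³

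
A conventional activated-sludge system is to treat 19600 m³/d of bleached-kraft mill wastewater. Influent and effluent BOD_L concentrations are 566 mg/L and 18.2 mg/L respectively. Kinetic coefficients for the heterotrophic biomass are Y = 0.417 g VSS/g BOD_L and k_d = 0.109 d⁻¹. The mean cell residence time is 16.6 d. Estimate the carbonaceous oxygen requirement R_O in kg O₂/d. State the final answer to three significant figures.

Observed yield with endogenous decay: Y_obs = Y / (1 + k_d·θ_c) = 0.417 / (1 + 0.109 × 16.6) = 0.417 / 2.809 = 0.1484 g VSS/g BOD_L.
Q·(S₀ − S) = 19600 × (566 − 18.2) × 10⁻³ = 10737 kg/d removed.
Net sludge production P_X = 0.1484 × 10737 = 1594 kg VSS/d.
R_O = Q·ΔS − 1.42 P_X = 10737 − 2263 = 8474 kg O₂/d.

R_O ≈ 8470 kg O₂/d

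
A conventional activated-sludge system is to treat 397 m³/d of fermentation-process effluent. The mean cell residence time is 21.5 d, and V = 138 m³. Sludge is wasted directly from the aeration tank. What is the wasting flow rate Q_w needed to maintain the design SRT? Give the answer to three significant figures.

With mixed-liquor wasting, θ_c = V/Q_w, so Q_w = V/θ_c = 138.0/21.5 = 6.419 m³/d.

Q_w ≈ 6.42 m³/d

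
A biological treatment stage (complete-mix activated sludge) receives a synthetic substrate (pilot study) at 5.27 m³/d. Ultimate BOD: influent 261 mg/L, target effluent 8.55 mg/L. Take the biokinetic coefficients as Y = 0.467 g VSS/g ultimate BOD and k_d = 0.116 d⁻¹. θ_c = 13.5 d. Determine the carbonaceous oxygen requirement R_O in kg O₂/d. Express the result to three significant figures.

R_O ≈ 0.987 kg O₂/d

The observed yield is Y_obs = Y/(1 + k_d·θ_c) = 0.467 / (1 + 0.116 × 13.5) = 0.467 / 2.566 = 0.1820 g VSS per g ultimate BOD removed.
Q·(S₀ − S) = 5.27 × (261 − 8.55) × 10⁻³ = 1.330 kg/d removed.
P_X = Y_obs·Q·(S₀ − S) = 0.1820 × 1.330 = 0.2421 kg VSS/d.
R_O = Q·ΔS − 1.42 P_X = 1.330 − 0.3438 = 0.9866 kg O₂/d.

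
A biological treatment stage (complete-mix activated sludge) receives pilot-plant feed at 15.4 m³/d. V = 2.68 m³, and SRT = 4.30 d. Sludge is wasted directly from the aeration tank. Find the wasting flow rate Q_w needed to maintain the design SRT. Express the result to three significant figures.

Q_w ≈ 0.623 m³/d

Wasting from the aeration tank: Q_w = V / θ_c = 2.680 / 4.30 = 0.6233 m³/d.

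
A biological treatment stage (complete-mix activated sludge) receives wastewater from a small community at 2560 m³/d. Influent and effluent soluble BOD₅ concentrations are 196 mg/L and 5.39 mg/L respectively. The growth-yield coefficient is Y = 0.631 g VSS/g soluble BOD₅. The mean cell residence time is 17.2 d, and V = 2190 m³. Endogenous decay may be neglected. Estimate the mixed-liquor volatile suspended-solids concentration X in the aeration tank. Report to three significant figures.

X ≈ 2420 mg/L

Without decay, X = Y Q (S₀−S) θ_c / V = 0.631 × 2560 × (196 − 5.39) × 17.2 / 2190 = 2418 mg/L.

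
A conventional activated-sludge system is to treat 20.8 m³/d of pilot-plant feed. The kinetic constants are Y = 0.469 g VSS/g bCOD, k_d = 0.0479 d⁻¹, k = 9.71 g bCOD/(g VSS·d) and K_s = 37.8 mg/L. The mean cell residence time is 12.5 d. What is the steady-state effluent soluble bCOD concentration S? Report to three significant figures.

Effluent substrate depends only on kinetics and SRT: S = K_s(1 + k_d θ_c) / [θ_c(Yk − k_d) − 1] = 37.8 × (1 + 0.0479 × 12.5) / [12.5 × (0.469 × 9.71 − 0.0479) − 1] = 60.43 / 55.33 = 1.092 mg/L.

S ≈ 1.09 mg/L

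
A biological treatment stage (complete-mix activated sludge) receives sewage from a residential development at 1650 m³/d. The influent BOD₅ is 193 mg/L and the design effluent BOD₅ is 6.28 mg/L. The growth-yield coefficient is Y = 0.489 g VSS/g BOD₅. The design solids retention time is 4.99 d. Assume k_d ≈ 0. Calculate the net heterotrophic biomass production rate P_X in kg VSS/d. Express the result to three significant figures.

P_X ≈ 151 kg VSS/d

With endogenous decay neglected, the observed yield equals the true yield: Y_obs = Y = 0.489 g VSS/g BOD₅.
Mass of BOD₅ removed per day: Q(S₀ − S) = 1650 × 186.7 g/m³ = 308.1 kg/d.
So the net sludge growth is P_X = 0.4890 × 308.1 = 150.7 kg VSS/d.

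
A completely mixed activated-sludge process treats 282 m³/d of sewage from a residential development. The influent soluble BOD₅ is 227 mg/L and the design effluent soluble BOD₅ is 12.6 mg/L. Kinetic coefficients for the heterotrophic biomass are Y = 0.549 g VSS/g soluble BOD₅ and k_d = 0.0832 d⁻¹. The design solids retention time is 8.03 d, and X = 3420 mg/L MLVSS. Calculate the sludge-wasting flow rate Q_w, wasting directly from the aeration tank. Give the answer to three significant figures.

Steady-state biomass mass balance: V·X·(1 + k_d·θ_c) = Y·Q·(S₀ − S)·θ_c, so V = 0.549 × 282 × (227 − 12.6) × 8.03 / [3420 × (1 + 0.0832 × 8.03)] = 2.67×10^5 / 5705 = 46.72 m³.
For wasting at MLVSS concentration, Q_w = V/θ_c = 46.72/8.03 = 5.818 m³/d.

Q_w ≈ 5.82 m³/d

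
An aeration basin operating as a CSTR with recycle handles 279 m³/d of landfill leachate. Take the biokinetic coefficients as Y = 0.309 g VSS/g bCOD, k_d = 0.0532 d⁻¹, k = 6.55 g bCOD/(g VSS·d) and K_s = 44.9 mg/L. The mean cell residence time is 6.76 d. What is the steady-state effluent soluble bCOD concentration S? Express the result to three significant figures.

Effluent substrate depends only on kinetics and SRT: S = K_s(1 + k_d θ_c) / [θ_c(Yk − k_d) − 1] = 44.9 × (1 + 0.0532 × 6.76) / [6.76 × (0.309 × 6.55 − 0.0532) − 1] = 61.05 / 12.32 = 4.954 mg/L.

S ≈ 4.95 mg/L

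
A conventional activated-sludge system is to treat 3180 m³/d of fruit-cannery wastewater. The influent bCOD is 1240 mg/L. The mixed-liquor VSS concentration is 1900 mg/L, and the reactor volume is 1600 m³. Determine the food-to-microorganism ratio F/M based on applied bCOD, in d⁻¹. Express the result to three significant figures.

F/M ≈ 1.30 d⁻¹

F/M = Q·S₀ / (V·X) = 3180 × 1240 / (1600 × 1900) = 1.297 g bCOD·(g VSS·d)⁻¹.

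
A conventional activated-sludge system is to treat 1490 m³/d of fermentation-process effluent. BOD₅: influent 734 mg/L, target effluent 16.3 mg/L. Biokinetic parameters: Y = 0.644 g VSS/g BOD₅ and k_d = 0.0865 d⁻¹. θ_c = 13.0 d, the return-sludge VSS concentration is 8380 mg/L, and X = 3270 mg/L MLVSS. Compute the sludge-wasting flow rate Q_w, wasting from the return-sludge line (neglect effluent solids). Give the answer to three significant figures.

Q_w ≈ 38.7 m³/d

Rearranging the biomass balance for a CMAS with decay, V = Y·Q·ΔS·θ_c / [X·(1+k_d θ_c)] = 0.644 × 1490 × (734 − 16.3) × 13.0 / [3270 × (1 + 0.0865 × 13.0)] = 8.95×10^6 / 6947 = 1289 m³.
θ_c = V·X/(Q_w·X_r) when wasting from the recycle, so Q_w = V·X/(θ_c·X_r) = 1289 × 3270 / (13.0 × 8380) = 38.68 m³/d.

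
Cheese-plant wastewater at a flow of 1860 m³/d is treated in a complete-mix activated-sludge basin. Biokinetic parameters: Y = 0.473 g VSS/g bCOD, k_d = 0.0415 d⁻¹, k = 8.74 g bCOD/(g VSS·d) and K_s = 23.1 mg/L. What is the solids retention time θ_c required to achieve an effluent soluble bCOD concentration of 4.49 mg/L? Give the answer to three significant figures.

From 1/θ_c = Y·k·S/(K_s + S) − k_d: Y·k·S/(K_s+S) = 0.473 × 8.74 × 4.49 / (23.1 + 4.49) = 0.6728 d⁻¹.
Then 1/θ_c = μ − k_d = 0.6728 − 0.0415 = 0.6313 d⁻¹, giving θ_c = 1.584 d.

θ_c ≈ 1.58 d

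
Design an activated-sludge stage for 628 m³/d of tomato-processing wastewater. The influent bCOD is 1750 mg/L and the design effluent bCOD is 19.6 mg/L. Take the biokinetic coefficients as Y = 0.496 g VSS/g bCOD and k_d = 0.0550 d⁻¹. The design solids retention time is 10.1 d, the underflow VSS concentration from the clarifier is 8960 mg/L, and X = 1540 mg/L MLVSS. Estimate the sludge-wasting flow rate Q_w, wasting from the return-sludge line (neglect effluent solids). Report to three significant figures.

Q_w ≈ 38.7 m³/d

Steady-state biomass mass balance: V·X·(1 + k_d·θ_c) = Y·Q·(S₀ − S)·θ_c, so V = 0.496 × 628 × (1750 − 19.6) × 10.1 / [1540 × (1 + 0.0550 × 10.1)] = 5.44×10^6 / 2395 = 2273 m³.
Wasting from the return line (neglecting effluent solids): Q_w = V·X / (θ_c·X_r) = 2273 × 1540 / (10.1 × 8960) = 38.67 m³/d.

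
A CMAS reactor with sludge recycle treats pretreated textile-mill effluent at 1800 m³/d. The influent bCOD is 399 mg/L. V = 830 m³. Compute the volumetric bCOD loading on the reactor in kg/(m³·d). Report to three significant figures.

L_v ≈ 0.865 kg bCOD/(m³·d)

Volumetric loading L_v = Q·S₀ / V = 1800 × 399 g/m³ / 830.0 m³ = 865.3 g/(m³·d) = 0.8653 kg bCOD/(m³·d).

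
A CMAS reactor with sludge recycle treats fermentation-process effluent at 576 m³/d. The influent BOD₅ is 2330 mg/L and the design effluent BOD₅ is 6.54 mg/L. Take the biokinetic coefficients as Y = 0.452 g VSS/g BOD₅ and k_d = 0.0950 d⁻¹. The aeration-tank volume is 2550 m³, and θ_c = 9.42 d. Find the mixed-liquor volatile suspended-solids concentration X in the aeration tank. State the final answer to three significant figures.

X ≈ 1180 mg/L

Solving the biomass balance for X: X = Y Q (S₀−S) θ_c / [V (1+k_d θ_c)] = 0.452 × 576 × (2330 − 6.54) × 9.42 / [2550 × (1 + 0.0950 × 9.42)] = 1179 mg/L.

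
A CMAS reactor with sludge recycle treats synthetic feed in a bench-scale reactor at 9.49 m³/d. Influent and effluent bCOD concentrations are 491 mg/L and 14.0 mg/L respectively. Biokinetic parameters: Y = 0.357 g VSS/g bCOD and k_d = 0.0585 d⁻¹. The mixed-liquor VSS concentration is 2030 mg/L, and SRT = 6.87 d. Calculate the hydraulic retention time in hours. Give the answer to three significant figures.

τ ≈ 9.87 h

Steady-state biomass mass balance: V·X·(1 + k_d·θ_c) = Y·Q·(S₀ − S)·θ_c, so V = 0.357 × 9.49 × (491 − 14.0) × 6.87 / [2030 × (1 + 0.0585 × 6.87)] = 1.11×10^4 / 2846 = 3.901 m³.
Hydraulic retention time τ = V/Q = 3.901 / 9.49 = 0.4111 d = 9.866 h.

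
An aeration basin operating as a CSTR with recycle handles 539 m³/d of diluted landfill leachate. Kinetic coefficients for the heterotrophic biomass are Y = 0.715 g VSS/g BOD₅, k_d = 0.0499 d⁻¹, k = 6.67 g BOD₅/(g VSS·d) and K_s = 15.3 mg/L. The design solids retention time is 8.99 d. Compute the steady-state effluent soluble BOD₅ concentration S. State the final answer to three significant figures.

Effluent substrate depends only on kinetics and SRT: S = K_s(1 + k_d θ_c) / [θ_c(Yk − k_d) − 1] = 15.3 × (1 + 0.0499 × 8.99) / [8.99 × (0.715 × 6.67 − 0.0499) − 1] = 22.16 / 41.43 = 0.5350 mg/L.

S ≈ 0.535 mg/L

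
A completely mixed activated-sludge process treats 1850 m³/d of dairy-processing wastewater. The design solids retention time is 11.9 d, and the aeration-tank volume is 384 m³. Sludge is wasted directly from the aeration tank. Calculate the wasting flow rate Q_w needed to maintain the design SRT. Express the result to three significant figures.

Q_w ≈ 32.3 m³/d

For wasting at MLVSS concentration, Q_w = V/θ_c = 384.0/11.9 = 32.27 m³/d.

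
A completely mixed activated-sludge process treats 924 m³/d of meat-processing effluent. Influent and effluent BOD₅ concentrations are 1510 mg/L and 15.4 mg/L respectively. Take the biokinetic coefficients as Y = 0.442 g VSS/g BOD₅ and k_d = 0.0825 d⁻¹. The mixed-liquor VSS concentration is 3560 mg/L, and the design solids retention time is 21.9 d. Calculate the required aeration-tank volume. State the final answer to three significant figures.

V ≈ 1340 m³

From the SRT design equation V = Y Q (S₀−S) θ_c / [X (1 + k_d θ_c)] = 0.442 × 924 × (1510 − 15.4) × 21.9 / [3560 × (1 + 0.0825 × 21.9)] = 1.34×10^7 / 9992 = 1338 m³.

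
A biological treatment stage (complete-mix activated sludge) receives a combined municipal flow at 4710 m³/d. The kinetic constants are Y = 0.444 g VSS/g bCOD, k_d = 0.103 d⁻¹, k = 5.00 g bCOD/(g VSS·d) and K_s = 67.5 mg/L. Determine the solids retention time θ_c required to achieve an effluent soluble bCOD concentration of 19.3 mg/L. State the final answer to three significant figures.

θ_c ≈ 2.56 d

At the target effluent, Y k S/(K_s+S) = 0.444×5.00×19.3/86.80 = 0.4936 d⁻¹.
1/θ_c = 0.4936 − 0.103 = 0.3906 d⁻¹, so θ_c = 2.560 d.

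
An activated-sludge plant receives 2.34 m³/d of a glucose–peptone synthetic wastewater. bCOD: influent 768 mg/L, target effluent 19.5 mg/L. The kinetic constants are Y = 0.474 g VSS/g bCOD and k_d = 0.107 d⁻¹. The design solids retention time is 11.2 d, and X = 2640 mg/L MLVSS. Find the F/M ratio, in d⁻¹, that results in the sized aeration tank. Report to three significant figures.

Steady-state biomass mass balance: V·X·(1 + k_d·θ_c) = Y·Q·(S₀ − S)·θ_c, so V = 0.474 × 2.34 × (768 − 19.5) × 11.2 / [2640 × (1 + 0.107 × 11.2)] = 9.3×10^3 / 5804 = 1.602 m³.
F/M = Q·S₀ / (V·X) = 2.34 × 768 / (1.602 × 2640) = 0.4249 g bCOD·(g VSS·d)⁻¹.

F/M ≈ 0.425 d⁻¹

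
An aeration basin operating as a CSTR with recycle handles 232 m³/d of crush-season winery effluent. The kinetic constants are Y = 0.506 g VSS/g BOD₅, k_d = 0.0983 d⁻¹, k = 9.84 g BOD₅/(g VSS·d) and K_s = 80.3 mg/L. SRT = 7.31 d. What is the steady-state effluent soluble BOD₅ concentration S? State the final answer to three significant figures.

S ≈ 3.98 mg/L

From the Monod/SRT balance for a CMAS, S = K_s·(1+k_d θ_c)/[θ_c·(Y k − k_d) − 1] = 80.3 × (1 + 0.0983 × 7.31) / [7.31 × (0.506 × 9.84 − 0.0983) − 1] = 138.0 / 34.68 = 3.979 mg/L.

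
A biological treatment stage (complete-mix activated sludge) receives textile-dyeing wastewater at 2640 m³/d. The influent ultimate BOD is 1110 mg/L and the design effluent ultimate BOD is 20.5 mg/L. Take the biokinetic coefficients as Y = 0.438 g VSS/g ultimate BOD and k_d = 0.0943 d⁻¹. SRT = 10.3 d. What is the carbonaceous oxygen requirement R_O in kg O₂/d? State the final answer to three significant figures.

R_O ≈ 1970 kg O₂/d

Observed yield with endogenous decay: Y_obs = Y / (1 + k_d·θ_c) = 0.438 / (1 + 0.0943 × 10.3) = 0.438 / 1.971 = 0.2222 g VSS/g ultimate BOD.
Q·(S₀ − S) = 2640 × (1110 − 20.5) × 10⁻³ = 2876 kg/d removed.
P_X = Y_obs·Q·(S₀ − S) = 0.2222 × 2876 = 639.1 kg VSS/d.
R_O = Q·(S₀ − S) − 1.42·P_X = 2876 − 1.42 × 639.1 = 1969 kg O₂/d.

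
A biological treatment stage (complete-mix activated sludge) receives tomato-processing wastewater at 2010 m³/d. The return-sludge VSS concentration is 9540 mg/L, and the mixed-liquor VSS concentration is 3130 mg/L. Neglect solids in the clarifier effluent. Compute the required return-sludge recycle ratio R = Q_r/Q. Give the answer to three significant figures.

R ≈ 0.488

R = Q_r/Q = X/(X_r − X) = 3130 / (9540 − 3130) = 0.4883.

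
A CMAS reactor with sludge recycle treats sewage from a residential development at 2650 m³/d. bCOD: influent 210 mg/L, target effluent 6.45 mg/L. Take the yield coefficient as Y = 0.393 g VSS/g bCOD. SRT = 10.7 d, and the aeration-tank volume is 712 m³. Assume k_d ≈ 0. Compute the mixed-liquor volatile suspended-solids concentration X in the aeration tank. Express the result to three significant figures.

X = Y·Q·ΔS·θ_c / V = 0.393 × 2650 × (210 − 6.45) × 10.7 / 712 = 3186 mg/L.

X ≈ 3190 mg/L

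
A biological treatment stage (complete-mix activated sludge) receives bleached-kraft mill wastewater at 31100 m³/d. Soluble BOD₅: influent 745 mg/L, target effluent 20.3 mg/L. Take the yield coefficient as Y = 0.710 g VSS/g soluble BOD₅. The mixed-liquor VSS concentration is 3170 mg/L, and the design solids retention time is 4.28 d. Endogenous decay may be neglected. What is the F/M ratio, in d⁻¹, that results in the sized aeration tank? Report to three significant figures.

F/M ≈ 0.338 d⁻¹

V·X = Y·Q·ΔS·θ_c gives V = 0.710 × 31100 × (745 − 20.3) × 4.28 / 3170 = 21605 m³.
Food-to-microorganism ratio F/M = Q S₀ / (V X) = 31100 × 745 / (21605 × 3170) = 0.3383 d⁻¹.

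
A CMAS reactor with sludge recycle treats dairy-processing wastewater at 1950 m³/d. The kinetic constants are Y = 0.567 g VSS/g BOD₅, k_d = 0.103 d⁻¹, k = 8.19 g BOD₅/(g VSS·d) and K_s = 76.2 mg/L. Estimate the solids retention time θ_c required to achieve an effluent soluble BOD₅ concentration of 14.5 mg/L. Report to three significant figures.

θ_c ≈ 1.56 d

From 1/θ_c = Y·k·S/(K_s + S) − k_d: Y·k·S/(K_s+S) = 0.567 × 8.19 × 14.5 / (76.2 + 14.5) = 0.7424 d⁻¹.
Then 1/θ_c = μ − k_d = 0.7424 − 0.103 = 0.6394 d⁻¹, giving θ_c = 1.564 d.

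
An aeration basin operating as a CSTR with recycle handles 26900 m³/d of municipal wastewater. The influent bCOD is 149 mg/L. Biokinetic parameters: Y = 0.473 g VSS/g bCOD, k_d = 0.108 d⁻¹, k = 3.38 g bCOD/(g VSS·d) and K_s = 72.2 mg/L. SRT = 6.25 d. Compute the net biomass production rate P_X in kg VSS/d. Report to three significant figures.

P_X ≈ 1020 kg VSS/d

From the Monod/SRT balance for a CMAS, S = K_s·(1+k_d θ_c)/[θ_c·(Y k − k_d) − 1] = 72.2 × (1 + 0.108 × 6.25) / [6.25 × (0.473 × 3.38 − 0.108) − 1] = 120.9 / 8.317 = 14.54 mg/L.
Y_obs = Y / (1 + k_d θ_c) = 0.473 / (1 + 0.108 × 6.25) = 0.473 / 1.675 = 0.2824.
Substrate removed = Q·(S₀ − S) = 26900 m³/d × (149 − 14.5) g/m³ = 3.62×10^6 g/d = 3618 kg/d.
Net biomass production P_X = Y_obs × Q·(S₀ − S) = 0.2824 × 3618 = 1022 kg VSS/d.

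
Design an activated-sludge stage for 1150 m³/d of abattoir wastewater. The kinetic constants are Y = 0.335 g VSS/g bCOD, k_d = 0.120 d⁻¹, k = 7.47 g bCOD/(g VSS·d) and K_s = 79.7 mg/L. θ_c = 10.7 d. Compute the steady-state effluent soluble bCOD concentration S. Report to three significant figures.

S ≈ 7.43 mg/L

Effluent substrate depends only on kinetics and SRT: S = K_s(1 + k_d θ_c) / [θ_c(Yk − k_d) − 1] = 79.7 × (1 + 0.120 × 10.7) / [10.7 × (0.335 × 7.47 − 0.120) − 1] = 182.0 / 24.49 = 7.432 mg/L.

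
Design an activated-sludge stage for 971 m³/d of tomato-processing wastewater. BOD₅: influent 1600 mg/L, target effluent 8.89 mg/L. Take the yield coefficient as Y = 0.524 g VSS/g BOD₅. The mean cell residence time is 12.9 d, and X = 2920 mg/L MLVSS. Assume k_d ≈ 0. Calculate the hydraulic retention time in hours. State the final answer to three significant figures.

τ ≈ 88.4 h

V·X = Y·Q·ΔS·θ_c gives V = 0.524 × 971 × (1600 − 8.89) × 12.9 / 2920 = 3576 m³.
τ = V/Q = 3576/971 = 3.683 d, or 88.40 h.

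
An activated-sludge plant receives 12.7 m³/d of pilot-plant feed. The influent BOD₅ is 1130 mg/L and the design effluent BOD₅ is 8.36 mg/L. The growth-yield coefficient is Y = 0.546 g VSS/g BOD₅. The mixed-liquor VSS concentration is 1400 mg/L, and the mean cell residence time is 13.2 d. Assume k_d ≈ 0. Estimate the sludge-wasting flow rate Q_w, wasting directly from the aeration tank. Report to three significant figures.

Q_w ≈ 5.56 m³/d

With k_d = 0 the design equation reduces to V = Y Q (S₀−S) θ_c / X = 0.546 × 12.7 × (1130 − 8.36) × 13.2 / 1400 = 73.33 m³.
For wasting at MLVSS concentration, Q_w = V/θ_c = 73.33/13.2 = 5.555 m³/d.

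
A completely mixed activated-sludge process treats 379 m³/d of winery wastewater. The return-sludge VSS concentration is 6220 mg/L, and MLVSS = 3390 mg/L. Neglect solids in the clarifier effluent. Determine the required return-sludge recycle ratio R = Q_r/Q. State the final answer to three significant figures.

R = Q_r/Q = X/(X_r − X) = 3390 / (6220 − 3390) = 1.198.

R ≈ 1.20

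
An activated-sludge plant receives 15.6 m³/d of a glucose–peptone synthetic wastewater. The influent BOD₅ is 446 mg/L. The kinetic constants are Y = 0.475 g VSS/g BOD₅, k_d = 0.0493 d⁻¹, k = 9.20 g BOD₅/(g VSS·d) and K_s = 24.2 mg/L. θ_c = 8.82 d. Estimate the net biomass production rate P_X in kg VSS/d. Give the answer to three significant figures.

P_X ≈ 2.30 kg VSS/d

For a completely mixed reactor with recycle the Lawrence–McCarty relation gives S = K_s·(1 + k_d·θ_c) / [θ_c·(Y·k − k_d) − 1] = 24.2 × (1 + 0.0493 × 8.82) / [8.82 × (0.475 × 9.20 − 0.0493) − 1] = 34.72 / 37.11 = 0.9357 mg/L.
Y_obs = Y / (1 + k_d θ_c) = 0.475 / (1 + 0.0493 × 8.82) = 0.475 / 1.435 = 0.3311.
Mass of BOD₅ removed per day: Q(S₀ − S) = 15.6 × 445.1 g/m³ = 6.943 kg/d.
Net biomass production P_X = Y_obs × Q·(S₀ − S) = 0.3311 × 6.943 = 2.298 kg VSS/d.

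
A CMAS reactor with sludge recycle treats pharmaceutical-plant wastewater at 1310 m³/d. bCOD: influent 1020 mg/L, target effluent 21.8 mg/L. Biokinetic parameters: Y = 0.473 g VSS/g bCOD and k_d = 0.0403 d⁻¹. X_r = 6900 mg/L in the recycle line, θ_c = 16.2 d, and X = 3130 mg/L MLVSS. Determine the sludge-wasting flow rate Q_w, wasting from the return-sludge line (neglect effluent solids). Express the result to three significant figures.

Steady-state biomass mass balance: V·X·(1 + k_d·θ_c) = Y·Q·(S₀ − S)·θ_c, so V = 0.473 × 1310 × (1020 − 21.8) × 16.2 / [3130 × (1 + 0.0403 × 16.2)] = 1×10^7 / 5173 = 1937 m³.
θ_c = V·X/(Q_w·X_r) when wasting from the recycle, so Q_w = V·X/(θ_c·X_r) = 1937 × 3130 / (16.2 × 6900) = 54.23 m³/d.

Q_w ≈ 54.2 m³/d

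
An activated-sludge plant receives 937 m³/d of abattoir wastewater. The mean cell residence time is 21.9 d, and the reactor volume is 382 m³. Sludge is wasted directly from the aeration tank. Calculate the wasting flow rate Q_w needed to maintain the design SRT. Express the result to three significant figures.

Q_w ≈ 17.4 m³/d

With mixed-liquor wasting, θ_c = V/Q_w, so Q_w = V/θ_c = 382.0/21.9 = 17.44 m³/d.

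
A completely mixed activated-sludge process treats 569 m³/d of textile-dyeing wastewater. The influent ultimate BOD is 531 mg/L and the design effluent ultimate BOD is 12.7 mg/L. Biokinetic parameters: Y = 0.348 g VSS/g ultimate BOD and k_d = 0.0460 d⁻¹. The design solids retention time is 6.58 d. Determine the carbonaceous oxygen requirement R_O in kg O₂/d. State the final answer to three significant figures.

The observed yield is Y_obs = Y/(1 + k_d·θ_c) = 0.348 / (1 + 0.0460 × 6.58) = 0.348 / 1.303 = 0.2671 g VSS per g ultimate BOD removed.
ΔS = 531 − 12.7 = 518.3 mg/L, so the substrate removal rate is 569 × 518.3/1000 = 294.9 kg ultimate BOD/d.
Net sludge production P_X = 0.2671 × 294.9 = 78.78 kg VSS/d.
R_O = Q·ΔS − 1.42 P_X = 294.9 − 111.9 = 183.0 kg O₂/d.

R_O ≈ 183 kg O₂/d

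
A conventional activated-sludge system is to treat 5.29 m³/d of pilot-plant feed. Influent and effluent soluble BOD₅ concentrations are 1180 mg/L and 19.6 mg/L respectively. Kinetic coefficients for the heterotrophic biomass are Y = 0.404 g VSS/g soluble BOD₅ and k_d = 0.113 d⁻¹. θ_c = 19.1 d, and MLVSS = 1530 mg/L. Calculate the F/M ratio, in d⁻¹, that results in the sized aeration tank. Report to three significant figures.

F/M ≈ 0.416 d⁻¹

Steady-state biomass mass balance: V·X·(1 + k_d·θ_c) = Y·Q·(S₀ − S)·θ_c, so V = 0.404 × 5.29 × (1180 − 19.6) × 19.1 / [1530 × (1 + 0.113 × 19.1)] = 4.74×10^4 / 4832 = 9.802 m³.
Food-to-microorganism ratio F/M = Q S₀ / (V X) = 5.29 × 1180 / (9.802 × 1530) = 0.4162 d⁻¹.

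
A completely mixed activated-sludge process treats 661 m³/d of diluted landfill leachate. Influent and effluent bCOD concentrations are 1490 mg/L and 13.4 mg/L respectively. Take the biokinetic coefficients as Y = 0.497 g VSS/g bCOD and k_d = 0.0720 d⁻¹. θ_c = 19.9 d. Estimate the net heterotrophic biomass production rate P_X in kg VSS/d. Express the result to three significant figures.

Y_obs = Y / (1 + k_d θ_c) = 0.497 / (1 + 0.0720 × 19.9) = 0.497 / 2.433 = 0.2043.
Mass of bCOD removed per day: Q(S₀ − S) = 661 × 1477 g/m³ = 976.0 kg/d.
P_X = Y_obs · Q(S₀ − S) = 0.2043 × 976.0 = 199.4 kg VSS/d.

P_X ≈ 199 kg VSS/d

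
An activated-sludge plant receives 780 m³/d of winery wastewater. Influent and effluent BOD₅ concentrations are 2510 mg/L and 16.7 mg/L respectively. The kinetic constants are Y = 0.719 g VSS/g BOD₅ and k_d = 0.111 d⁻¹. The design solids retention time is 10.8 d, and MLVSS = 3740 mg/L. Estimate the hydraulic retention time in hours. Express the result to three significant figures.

From the SRT design equation V = Y Q (S₀−S) θ_c / [X (1 + k_d θ_c)] = 0.719 × 780 × (2510 − 16.7) × 10.8 / [3740 × (1 + 0.111 × 10.8)] = 1.51×10^7 / 8224 = 1836 m³.
HRT = V/Q = 1836 m³ / 780 m³·d⁻¹ = 2.354 d × 24 = 56.50 h.

τ ≈ 56.5 h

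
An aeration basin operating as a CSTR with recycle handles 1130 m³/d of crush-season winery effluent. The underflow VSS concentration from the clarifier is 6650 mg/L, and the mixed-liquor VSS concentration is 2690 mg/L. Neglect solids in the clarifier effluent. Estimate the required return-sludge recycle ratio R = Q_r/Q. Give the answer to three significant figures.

Solids balance on the clarifier gives (1+R)X = R·X_r, so R = X/(X_r − X) = 2690 / (6650 − 2690) = 0.6793.

R ≈ 0.679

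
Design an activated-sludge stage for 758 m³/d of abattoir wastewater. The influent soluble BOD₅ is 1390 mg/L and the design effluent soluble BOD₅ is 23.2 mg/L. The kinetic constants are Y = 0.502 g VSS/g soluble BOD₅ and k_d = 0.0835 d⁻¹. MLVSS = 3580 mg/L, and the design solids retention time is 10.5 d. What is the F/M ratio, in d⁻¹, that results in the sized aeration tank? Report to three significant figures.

Steady-state biomass mass balance: V·X·(1 + k_d·θ_c) = Y·Q·(S₀ − S)·θ_c, so V = 0.502 × 758 × (1390 − 23.2) × 10.5 / [3580 × (1 + 0.0835 × 10.5)] = 5.46×10^6 / 6719 = 812.8 m³.
F/M = Q·S₀ / (V·X) = 758 × 1390 / (812.8 × 3580) = 0.3621 g soluble BOD₅·(g VSS·d)⁻¹.

F/M ≈ 0.362 d⁻¹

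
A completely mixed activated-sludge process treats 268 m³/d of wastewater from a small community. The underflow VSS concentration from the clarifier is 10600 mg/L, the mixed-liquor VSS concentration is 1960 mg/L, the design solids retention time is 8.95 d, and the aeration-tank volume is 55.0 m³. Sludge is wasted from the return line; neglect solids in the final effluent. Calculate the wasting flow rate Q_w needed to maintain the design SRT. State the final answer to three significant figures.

Q_w ≈ 1.14 m³/d

θ_c = V·X/(Q_w·X_r) when wasting from the recycle, so Q_w = V·X/(θ_c·X_r) = 55.00 × 1960 / (8.95 × 10600) = 1.136 m³/d.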